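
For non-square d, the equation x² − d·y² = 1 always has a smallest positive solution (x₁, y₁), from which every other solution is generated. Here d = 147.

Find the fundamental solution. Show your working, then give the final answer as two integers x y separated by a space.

97 8

√147 = [12; 8,24, …], period ℓ=2 (even) → k=1
i=0: a=12 ⇒ p=12, q=1
i=1: a=8 ⇒ p=97, q=8
(x₁, y₁) = (97, 8);  97² − 147·8² = 1 ✓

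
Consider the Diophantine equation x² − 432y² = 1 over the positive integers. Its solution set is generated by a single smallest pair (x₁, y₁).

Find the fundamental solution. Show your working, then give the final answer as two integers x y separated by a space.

1351 65

[20; 1,3,1,1,1,3,1,40] for √432; ℓ=8 ⇒ convergent index 7
k=0  a_k=20  p_k/q_k = 20/1
k=1  a_k=1  p_k/q_k = 21/1
…
k=3  a_k=1  p_k/q_k = 104/5
k=4  a_k=1  p_k/q_k = 187/9
…
k=6  a_k=3  p_k/q_k = 1060/51
k=7  a_k=1  p_k/q_k = 1351/65
fundamental: x₁=1351, y₁=65  (since 1825201 − 432·4225 = 1)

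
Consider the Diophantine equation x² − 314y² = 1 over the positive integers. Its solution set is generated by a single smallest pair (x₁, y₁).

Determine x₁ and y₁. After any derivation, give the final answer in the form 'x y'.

√314 → a₀=17, period (1,2,1,1,2,1,34); ℓ=7 odd so k=13
k=0  a_k=17  p_k/q_k = 17/1
…
k=2  a_k=2  p_k/q_k = 53/3
…
k=5  a_k=2  p_k/q_k = 319/18
…
k=12  a_k=2  p_k/q_k = 282617/15949
k=13  a_k=1  p_k/q_k = 392499/22150
(x₁, y₁) = (392499, 22150);  392499² − 314·22150² = 1 ✓

392499 22150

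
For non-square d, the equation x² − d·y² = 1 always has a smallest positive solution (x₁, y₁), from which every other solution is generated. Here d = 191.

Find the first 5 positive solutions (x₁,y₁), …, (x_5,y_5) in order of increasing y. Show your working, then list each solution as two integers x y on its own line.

8994000 650783
161784071999999 11706284604000
2910171887135973018000 210572647456751349217
52348171905801720863712000001 3787780782452031563430792000
941638916241558444724564320044970000 68134600714746933190345629744650783

√191 = [13; 1,4,1,1,3,…,4,1,26, …], period ℓ=16 (even) → k=15
i=0: a=13 ⇒ p=13, q=1
i=1: a=1 ⇒ p=14, q=1
i=2: a=4 ⇒ p=69, q=5
i=3: a=1 ⇒ p=83, q=6
…
i=5: a=3 ⇒ p=539, q=39
…
i=8: a=13 ⇒ p=40217, q=2910
…
i=10: a=2 ⇒ p=207083, q=14984
…
i=14: a=4 ⇒ p=7377553, q=533821
i=15: a=1 ⇒ p=8994000, q=650783
(x₁, y₁) = (8994000, 650783);  8994000² − 191·650783² = 1 ✓
n=2: (8994000,650783)∘(8994000,650783) = (8994000·8994000+191·650783·650783, 8994000·650783+650783·8994000) = (161784071999999,11706284604000)
n=3: (161784071999999,11706284604000)∘(8994000,650783) = (8994000·161784071999999+191·650783·11706284604000, 8994000·11706284604000+650783·161784071999999) = (2910171887135973018000,210572647456751349217)
n=4: (2910171887135973018000,210572647456751349217)∘(8994000,650783) = (8994000·2910171887135973018000+191·650783·210572647456751349217, 8994000·210572647456751349217+650783·2910171887135973018000) = (52348171905801720863712000001,3787780782452031563430792000)
n=5: (52348171905801720863712000001,3787780782452031563430792000)∘(8994000,650783) = (8994000·52348171905801720863712000001+191·650783·3787780782452031563430792000, 8994000·3787780782452031563430792000+650783·52348171905801720863712000001) = (941638916241558444724564320044970000,68134600714746933190345629744650783)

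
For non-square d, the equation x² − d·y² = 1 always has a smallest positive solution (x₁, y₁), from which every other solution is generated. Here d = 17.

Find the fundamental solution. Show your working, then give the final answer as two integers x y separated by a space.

√17 → a₀=4, period (8); ℓ=1 odd so k=1
step 0: (4, 1)  from 4·(1,0) + (0,1)
step 1: (33, 8)  from 8·(4,1) + (1,0)
→ (33, 8).  Check: 33²=1089, 17·8²=1088, difference 1.

33 8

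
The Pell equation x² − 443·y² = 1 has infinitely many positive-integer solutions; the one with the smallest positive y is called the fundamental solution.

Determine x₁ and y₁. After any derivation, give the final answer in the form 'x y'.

442 21

[21; 21,42] for √443; ℓ=2 ⇒ convergent index 1
i=0: a=21 ⇒ p=21, q=1
i=1: a=21 ⇒ p=442, q=21
(x₁, y₁) = (442, 21);  442² − 443·21² = 1 ✓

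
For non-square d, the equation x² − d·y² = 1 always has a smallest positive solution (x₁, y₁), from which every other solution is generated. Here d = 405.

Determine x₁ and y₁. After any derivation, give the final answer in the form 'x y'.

161 8

[20; 8,40] for √405; ℓ=2 ⇒ convergent index 1
step 0: (20, 1)  from 20·(1,0) + (0,1)
step 1: (161, 8)  from 8·(20,1) + (1,0)
(x₁, y₁) = (161, 8);  161² − 405·8² = 1 ✓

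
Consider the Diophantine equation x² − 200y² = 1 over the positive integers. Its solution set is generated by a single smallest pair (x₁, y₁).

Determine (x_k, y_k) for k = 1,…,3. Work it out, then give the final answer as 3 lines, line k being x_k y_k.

√200 → a₀=14, period (7,28); ℓ=2 even so k=1
i=0: a=14 ⇒ p=14, q=1
i=1: a=7 ⇒ p=99, q=7
fundamental: x₁=99, y₁=7  (since 9801 − 200·49 = 1)
(99+7√200)^2 = 19601 + 1386√200
(99+7√200)^3 = 3880899 + 274421√200

99 7
19601 1386
3880899 274421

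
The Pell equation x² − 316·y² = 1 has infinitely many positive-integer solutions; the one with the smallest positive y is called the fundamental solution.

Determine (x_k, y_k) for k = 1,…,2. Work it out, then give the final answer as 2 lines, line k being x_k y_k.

12799 720
327628801 18430560

[17; 1,3,2,8,2,3,1,34] for √316; ℓ=8 ⇒ convergent index 7
step 0: (17, 1)  from 17·(1,0) + (0,1)
…
step 6: (9937, 559)  from 3·(2862,161) + (1351,76)
step 7: (12799, 720)  from 1·(9937,559) + (2862,161)
(x₁, y₁) = (12799, 720);  12799² − 316·720² = 1 ✓
(x_2, y_2) = (12799·12799 + 316·720·720, 12799·720 + 720·12799) = (327628801, 18430560)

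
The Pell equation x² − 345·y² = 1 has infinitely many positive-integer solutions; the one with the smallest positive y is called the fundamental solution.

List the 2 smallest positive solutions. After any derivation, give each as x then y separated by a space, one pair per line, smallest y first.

√345 = [18; 1,1,2,1,6,1,2,1,1,36, …], period ℓ=10 (even) → k=9
a_0=18:  p_0=18·1+0=18,  q_0=18·0+1=1
…
a_3=2:  p_3=2·37+19=93,  q_3=2·2+1=5
a_4=1:  p_4=1·93+37=130,  q_4=1·5+2=7
…
a_6=1:  p_6=1·873+130=1003,  q_6=1·47+7=54
…
a_8=1:  p_8=1·2879+1003=3882,  q_8=1·155+54=209
a_9=1:  p_9=1·3882+2879=6761,  q_9=1·209+155=364
fundamental: x₁=6761, y₁=364  (since 45711121 − 345·132496 = 1)
n=2: (6761,364)∘(6761,364) = (6761·6761+345·364·364, 6761·364+364·6761) = (91422241,4922008)

6761 364
91422241 4922008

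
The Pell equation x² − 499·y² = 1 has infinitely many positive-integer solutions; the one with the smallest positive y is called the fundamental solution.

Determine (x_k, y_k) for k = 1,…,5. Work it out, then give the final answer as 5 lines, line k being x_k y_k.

d=499: √d = [22; 2,1,21,1,2,44] (ℓ=6, even), read p_5/q_5
step 0: (22, 1)  from 22·(1,0) + (0,1)
step 1: (45, 2)  from 2·(22,1) + (1,0)
…
step 4: (1519, 68)  from 1·(1452,65) + (67,3)
step 5: (4490, 201)  from 2·(1519,68) + (1452,65)
(x₁, y₁) = (4490, 201);  4490² − 499·201² = 1 ✓
k=2:  x_2 = 4490·4490+499·201·201 = 40320199,  y_2 = 4490·201+201·4490 = 1804980
k=3:  x_3 = 4490·40320199+499·201·1804980 = 362075382530,  y_3 = 4490·1804980+201·40320199 = 16208720199
k=4:  x_4 = 4490·362075382530+499·201·16208720199 = 3251436894799201,  y_4 = 4490·16208720199+201·362075382530 = 145554305582040
k=5:  x_5 = 4490·3251436894799201+499·201·145554305582040 = 29197902953221442450,  y_5 = 4490·145554305582040+201·3251436894799201 = 1307077647917999001

4490 201
40320199 1804980
362075382530 16208720199
3251436894799201 145554305582040
29197902953221442450 1307077647917999001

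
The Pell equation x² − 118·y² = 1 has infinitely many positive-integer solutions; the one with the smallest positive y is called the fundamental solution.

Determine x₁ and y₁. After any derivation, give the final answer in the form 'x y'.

√118 = [10; 1,6,3,2,10,2,3,6,1,20, …], period ℓ=10 (even) → k=9
i=0: a=10 ⇒ p=10, q=1
…
i=2: a=6 ⇒ p=76, q=7
i=3: a=3 ⇒ p=239, q=22
i=4: a=2 ⇒ p=554, q=51
i=5: a=10 ⇒ p=5779, q=532
i=6: a=2 ⇒ p=12112, q=1115
i=7: a=3 ⇒ p=42115, q=3877
i=8: a=6 ⇒ p=264802, q=24377
i=9: a=1 ⇒ p=306917, q=28254
→ (306917, 28254).  Check: 306917²=94198044889, 118·28254²=94198044888, difference 1.

306917 28254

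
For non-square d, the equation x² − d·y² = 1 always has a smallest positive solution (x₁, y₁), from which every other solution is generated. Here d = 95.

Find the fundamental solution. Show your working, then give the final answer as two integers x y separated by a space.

√95 = [9; 1,2,1,18, …], period ℓ=4 (even) → k=3
step 0: (9, 1)  from 9·(1,0) + (0,1)
step 1: (10, 1)  from 1·(9,1) + (1,0)
step 2: (29, 3)  from 2·(10,1) + (9,1)
step 3: (39, 4)  from 1·(29,3) + (10,1)
(x₁, y₁) = (39, 4);  39² − 95·4² = 1 ✓

39 4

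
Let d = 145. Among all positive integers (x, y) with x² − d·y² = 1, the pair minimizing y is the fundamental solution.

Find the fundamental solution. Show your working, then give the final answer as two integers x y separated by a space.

√145 → a₀=12, period (24); ℓ=1 odd so k=1
step 0: (12, 1)  from 12·(1,0) + (0,1)
step 1: (289, 24)  from 24·(12,1) + (1,0)
(x₁, y₁) = (289, 24);  289² − 145·24² = 1 ✓

289 24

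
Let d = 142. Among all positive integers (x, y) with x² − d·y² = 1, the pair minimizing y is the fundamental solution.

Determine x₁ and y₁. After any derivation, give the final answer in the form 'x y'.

√142 = [11; 1,10,1,22, …], period ℓ=4 (even) → k=3
i=0: a=11 ⇒ p=11, q=1
…
i=2: a=10 ⇒ p=131, q=11
i=3: a=1 ⇒ p=143, q=12
→ (143, 12).  Check: 143²=20449, 142·12²=20448, difference 1.

143 12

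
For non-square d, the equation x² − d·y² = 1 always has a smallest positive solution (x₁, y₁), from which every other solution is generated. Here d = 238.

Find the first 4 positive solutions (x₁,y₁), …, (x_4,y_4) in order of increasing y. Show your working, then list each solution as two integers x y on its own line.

11663 756
272051137 17634456
6345864809999 411341319900
148023642285985537 9594947610352944

[15; 2,2,1,14,1,2,2,30] for √238; ℓ=8 ⇒ convergent index 7
a_0=15:  p_0=15·1+0=15,  q_0=15·0+1=1
a_1=2:  p_1=2·15+1=31,  q_1=2·1+0=2
a_2=2:  p_2=2·31+15=77,  q_2=2·2+1=5
…
a_4=14:  p_4=14·108+77=1589,  q_4=14·7+5=103
…
a_6=2:  p_6=2·1697+1589=4983,  q_6=2·110+103=323
a_7=2:  p_7=2·4983+1697=11663,  q_7=2·323+110=756
→ (11663, 756).  Check: 11663²=136025569, 238·756²=136025568, difference 1.
n=2: (11663,756)∘(11663,756) = (11663·11663+238·756·756, 11663·756+756·11663) = (272051137,17634456)
n=3: (272051137,17634456)∘(11663,756) = (11663·272051137+238·756·17634456, 11663·17634456+756·272051137) = (6345864809999,411341319900)
n=4: (6345864809999,411341319900)∘(11663,756) = (11663·6345864809999+238·756·411341319900, 11663·411341319900+756·6345864809999) = (148023642285985537,9594947610352944)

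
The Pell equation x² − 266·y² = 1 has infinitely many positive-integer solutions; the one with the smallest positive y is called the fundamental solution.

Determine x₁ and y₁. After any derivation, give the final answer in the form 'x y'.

√266 → a₀=16, period (3,4,3,32); ℓ=4 even so k=3
step 0: (16, 1)  from 16·(1,0) + (0,1)
…
step 2: (212, 13)  from 4·(49,3) + (16,1)
step 3: (685, 42)  from 3·(212,13) + (49,3)
fundamental: x₁=685, y₁=42  (since 469225 − 266·1764 = 1)

685 42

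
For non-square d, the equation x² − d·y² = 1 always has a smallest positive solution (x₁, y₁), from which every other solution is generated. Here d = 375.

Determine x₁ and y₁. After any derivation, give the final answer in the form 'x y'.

√375 → a₀=19, period (2,1,2,1,5,1,2,1,2,38); ℓ=10 even so k=9
k=0  a_k=19  p_k/q_k = 19/1
…
k=3  a_k=2  p_k/q_k = 155/8
…
k=6  a_k=1  p_k/q_k = 1433/74
…
k=8  a_k=1  p_k/q_k = 5519/285
k=9  a_k=2  p_k/q_k = 15124/781
→ (15124, 781).  Check: 15124²=228735376, 375·781²=228735375, difference 1.

15124 781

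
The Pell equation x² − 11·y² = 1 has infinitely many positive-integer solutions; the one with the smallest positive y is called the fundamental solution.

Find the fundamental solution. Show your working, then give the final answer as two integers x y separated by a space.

10 3

√11 = [3; 3,6, …], period ℓ=2 (even) → k=1
k=0  a_k=3  p_k/q_k = 3/1
k=1  a_k=3  p_k/q_k = 10/3
fundamental: x₁=10, y₁=3  (since 100 − 11·9 = 1)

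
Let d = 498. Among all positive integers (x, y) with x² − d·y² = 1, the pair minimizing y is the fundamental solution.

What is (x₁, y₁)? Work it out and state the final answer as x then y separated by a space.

179777 8056

[22; 3,6,22,6,3,44] for √498; ℓ=6 ⇒ convergent index 5
i=0: a=22 ⇒ p=22, q=1
…
i=3: a=22 ⇒ p=9395, q=421
i=4: a=6 ⇒ p=56794, q=2545
i=5: a=3 ⇒ p=179777, q=8056
fundamental: x₁=179777, y₁=8056  (since 32319769729 − 498·64899136 = 1)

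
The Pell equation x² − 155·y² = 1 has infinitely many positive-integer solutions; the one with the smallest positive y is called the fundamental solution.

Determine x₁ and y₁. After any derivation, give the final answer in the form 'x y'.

249 20

√155 = [12; 2,4,2,24, …], period ℓ=4 (even) → k=3
k=0  a_k=12  p_k/q_k = 12/1
…
k=2  a_k=4  p_k/q_k = 112/9
k=3  a_k=2  p_k/q_k = 249/20
fundamental: x₁=249, y₁=20  (since 62001 − 155·400 = 1)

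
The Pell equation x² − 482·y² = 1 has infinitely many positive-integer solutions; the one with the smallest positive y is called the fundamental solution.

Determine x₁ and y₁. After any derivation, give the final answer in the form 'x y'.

483 22

d=482: √d = [21; 1,20,1,42] (ℓ=4, even), read p_3/q_3
a_0=21:  p_0=21·1+0=21,  q_0=21·0+1=1
…
a_2=20:  p_2=20·22+21=461,  q_2=20·1+1=21
a_3=1:  p_3=1·461+22=483,  q_3=1·21+1=22
→ (483, 22).  Check: 483²=233289, 482·22²=233288, difference 1.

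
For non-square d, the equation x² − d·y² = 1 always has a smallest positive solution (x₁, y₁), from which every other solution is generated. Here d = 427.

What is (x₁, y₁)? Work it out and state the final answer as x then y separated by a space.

[20; 1,1,1,40] for √427; ℓ=4 ⇒ convergent index 3
i=0: a=20 ⇒ p=20, q=1
…
i=2: a=1 ⇒ p=41, q=2
i=3: a=1 ⇒ p=62, q=3
fundamental: x₁=62, y₁=3  (since 3844 − 427·9 = 1)

62 3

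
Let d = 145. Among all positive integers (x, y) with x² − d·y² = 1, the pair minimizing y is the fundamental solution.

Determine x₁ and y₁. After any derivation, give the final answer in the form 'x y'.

289 24

[12; 24] for √145; ℓ=1 ⇒ convergent index 1
a_0=12:  p_0=12·1+0=12,  q_0=12·0+1=1
a_1=24:  p_1=24·12+1=289,  q_1=24·1+0=24
fundamental: x₁=289, y₁=24  (since 83521 − 145·576 = 1)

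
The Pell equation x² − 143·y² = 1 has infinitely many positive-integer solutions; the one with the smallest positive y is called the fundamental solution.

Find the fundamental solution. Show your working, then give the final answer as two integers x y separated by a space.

d=143: √d = [11; 1,22] (ℓ=2, even), read p_1/q_1
a_0=11:  p_0=11·1+0=11,  q_0=11·0+1=1
a_1=1:  p_1=1·11+1=12,  q_1=1·1+0=1
→ (12, 1).  Check: 12²=144, 143·1²=143, difference 1.

12 1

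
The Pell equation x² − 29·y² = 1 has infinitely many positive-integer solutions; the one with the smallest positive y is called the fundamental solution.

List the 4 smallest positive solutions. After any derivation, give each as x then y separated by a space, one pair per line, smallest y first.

√29 → a₀=5, period (2,1,1,2,10); ℓ=5 odd so k=9
k=0  a_k=5  p_k/q_k = 5/1
k=1  a_k=2  p_k/q_k = 11/2
k=2  a_k=1  p_k/q_k = 16/3
…
k=4  a_k=2  p_k/q_k = 70/13
k=5  a_k=10  p_k/q_k = 727/135
…
k=7  a_k=1  p_k/q_k = 2251/418
k=8  a_k=1  p_k/q_k = 3775/701
k=9  a_k=2  p_k/q_k = 9801/1820
(x₁, y₁) = (9801, 1820);  9801² − 29·1820² = 1 ✓
k=2:  x_2 = 9801·9801+29·1820·1820 = 192119201,  y_2 = 9801·1820+1820·9801 = 35675640
k=3:  x_3 = 9801·192119201+29·1820·35675640 = 3765920568201,  y_3 = 9801·35675640+1820·192119201 = 699313893460
k=4:  x_4 = 9801·3765920568201+29·1820·699313893460 = 73819574785756801,  y_4 = 9801·699313893460+1820·3765920568201 = 13707950903927280

9801 1820
192119201 35675640
3765920568201 699313893460
73819574785756801 13707950903927280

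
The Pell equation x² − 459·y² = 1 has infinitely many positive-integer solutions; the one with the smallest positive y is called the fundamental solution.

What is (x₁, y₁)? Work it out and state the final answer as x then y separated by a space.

499850 23331

d=459: √d = [21; 2,2,1,4,21,4,1,2,2,42] (ℓ=10, even), read p_9/q_9
a_0=21:  p_0=21·1+0=21,  q_0=21·0+1=1
…
a_4=4:  p_4=4·150+107=707,  q_4=4·7+5=33
…
a_8=2:  p_8=2·75692+60695=212079,  q_8=2·3533+2833=9899
a_9=2:  p_9=2·212079+75692=499850,  q_9=2·9899+3533=23331
(x₁, y₁) = (499850, 23331);  499850² − 459·23331² = 1 ✓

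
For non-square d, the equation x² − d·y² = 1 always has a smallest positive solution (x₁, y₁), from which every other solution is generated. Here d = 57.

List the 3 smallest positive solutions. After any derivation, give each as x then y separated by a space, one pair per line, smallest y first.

151 20
45601 6040
13771351 1824060

√57 → a₀=7, period (1,1,4,1,1,14); ℓ=6 even so k=5
step 0: (7, 1)  from 7·(1,0) + (0,1)
step 1: (8, 1)  from 1·(7,1) + (1,0)
…
step 3: (68, 9)  from 4·(15,2) + (8,1)
step 4: (83, 11)  from 1·(68,9) + (15,2)
step 5: (151, 20)  from 1·(83,11) + (68,9)
(x₁, y₁) = (151, 20);  151² − 57·20² = 1 ✓
(x_2, y_2) = (151·151 + 57·20·20, 151·20 + 20·151) = (45601, 6040)
(x_3, y_3) = (151·45601 + 57·20·6040, 151·6040 + 20·45601) = (13771351, 1824060)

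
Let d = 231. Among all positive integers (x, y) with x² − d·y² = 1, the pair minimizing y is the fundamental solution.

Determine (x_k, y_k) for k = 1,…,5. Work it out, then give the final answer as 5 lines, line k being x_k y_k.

√231 = [15; 5,30, …], period ℓ=2 (even) → k=1
k=0  a_k=15  p_k/q_k = 15/1
k=1  a_k=5  p_k/q_k = 76/5
→ (76, 5).  Check: 76²=5776, 231·5²=5775, difference 1.
(76+5√231)^2 = 11551 + 760√231
(76+5√231)^3 = 1755676 + 115515√231
(76+5√231)^4 = 266851201 + 17557520√231
(76+5√231)^5 = 40559626876 + 2668627525√231

76 5
11551 760
1755676 115515
266851201 17557520
40559626876 2668627525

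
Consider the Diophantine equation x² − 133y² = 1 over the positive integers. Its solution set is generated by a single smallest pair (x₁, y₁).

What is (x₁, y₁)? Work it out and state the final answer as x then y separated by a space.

√133 → a₀=11, period (1,1,7,5,1,…,1,1,22); ℓ=16 even so k=15
a_0=11:  p_0=11·1+0=11,  q_0=11·0+1=1
…
a_2=1:  p_2=1·12+11=23,  q_2=1·1+1=2
…
a_4=5:  p_4=5·173+23=888,  q_4=5·15+2=77
…
a_6=1:  p_6=1·1061+888=1949,  q_6=1·92+77=169
…
a_9=1:  p_9=1·7969+3010=10979,  q_9=1·691+261=952
…
a_11=1:  p_11=1·18948+10979=29927,  q_11=1·1643+952=2595
a_12=5:  p_12=5·29927+18948=168583,  q_12=5·2595+1643=14618
…
a_14=1:  p_14=1·1210008+168583=1378591,  q_14=1·104921+14618=119539
a_15=1:  p_15=1·1378591+1210008=2588599,  q_15=1·119539+104921=224460
(x₁, y₁) = (2588599, 224460);  2588599² − 133·224460² = 1 ✓

2588599 224460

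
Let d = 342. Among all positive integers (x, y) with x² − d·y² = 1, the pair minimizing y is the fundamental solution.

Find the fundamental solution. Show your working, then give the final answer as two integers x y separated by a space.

37 2

√342 = [18; 2,36, …], period ℓ=2 (even) → k=1
i=0: a=18 ⇒ p=18, q=1
i=1: a=2 ⇒ p=37, q=2
(x₁, y₁) = (37, 2);  37² − 342·2² = 1 ✓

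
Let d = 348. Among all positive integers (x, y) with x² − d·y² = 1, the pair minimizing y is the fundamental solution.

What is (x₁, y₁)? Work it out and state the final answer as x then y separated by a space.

1567 84

d=348: √d = [18; 1,1,1,8,1,1,1,36] (ℓ=8, even), read p_7/q_7
a_0=18:  p_0=18·1+0=18,  q_0=18·0+1=1
…
a_6=1:  p_6=1·541+485=1026,  q_6=1·29+26=55
a_7=1:  p_7=1·1026+541=1567,  q_7=1·55+29=84
→ (1567, 84).  Check: 1567²=2455489, 348·84²=2455488, difference 1.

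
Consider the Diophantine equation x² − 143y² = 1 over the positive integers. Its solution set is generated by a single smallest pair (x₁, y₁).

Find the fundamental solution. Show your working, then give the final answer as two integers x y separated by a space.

[11; 1,22] for √143; ℓ=2 ⇒ convergent index 1
k=0  a_k=11  p_k/q_k = 11/1
k=1  a_k=1  p_k/q_k = 12/1
(x₁, y₁) = (12, 1);  12² − 143·1² = 1 ✓

12 1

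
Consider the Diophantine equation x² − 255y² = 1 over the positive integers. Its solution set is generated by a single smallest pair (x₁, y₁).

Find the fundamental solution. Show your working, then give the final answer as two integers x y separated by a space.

√255 = [15; 1,30, …], period ℓ=2 (even) → k=1
step 0: (15, 1)  from 15·(1,0) + (0,1)
step 1: (16, 1)  from 1·(15,1) + (1,0)
(x₁, y₁) = (16, 1);  16² − 255·1² = 1 ✓

16 1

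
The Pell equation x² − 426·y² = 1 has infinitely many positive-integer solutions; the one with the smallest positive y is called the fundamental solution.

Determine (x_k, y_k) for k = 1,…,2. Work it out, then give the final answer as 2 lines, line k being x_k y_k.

88751 4300
15753480001 763258600

[20; 1,1,1,3,2,6,2,3,1,1,1,40] for √426; ℓ=12 ⇒ convergent index 11
k=0  a_k=20  p_k/q_k = 20/1
…
k=2  a_k=1  p_k/q_k = 41/2
…
k=4  a_k=3  p_k/q_k = 227/11
k=5  a_k=2  p_k/q_k = 516/25
…
k=7  a_k=2  p_k/q_k = 7162/347
k=8  a_k=3  p_k/q_k = 24809/1202
k=9  a_k=1  p_k/q_k = 31971/1549
k=10  a_k=1  p_k/q_k = 56780/2751
k=11  a_k=1  p_k/q_k = 88751/4300
fundamental: x₁=88751, y₁=4300  (since 7876740001 − 426·18490000 = 1)
(88751+4300√426)^2 = 15753480001 + 763258600√426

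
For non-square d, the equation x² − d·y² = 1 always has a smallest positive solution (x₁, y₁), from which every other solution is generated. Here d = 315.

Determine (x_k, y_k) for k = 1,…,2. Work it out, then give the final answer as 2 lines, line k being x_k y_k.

√315 = [17; 1,2,1,34, …], period ℓ=4 (even) → k=3
k=0  a_k=17  p_k/q_k = 17/1
…
k=2  a_k=2  p_k/q_k = 53/3
k=3  a_k=1  p_k/q_k = 71/4
fundamental: x₁=71, y₁=4  (since 5041 − 315·16 = 1)
n=2: (71,4)∘(71,4) = (71·71+315·4·4, 71·4+4·71) = (10081,568)

71 4
10081 568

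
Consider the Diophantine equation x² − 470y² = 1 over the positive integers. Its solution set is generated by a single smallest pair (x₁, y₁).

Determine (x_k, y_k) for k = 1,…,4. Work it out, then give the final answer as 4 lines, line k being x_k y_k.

√470 = [21; 1,2,8,2,1,42, …], period ℓ=6 (even) → k=5
a_0=21:  p_0=21·1+0=21,  q_0=21·0+1=1
a_1=1:  p_1=1·21+1=22,  q_1=1·1+0=1
a_2=2:  p_2=2·22+21=65,  q_2=2·1+1=3
…
a_4=2:  p_4=2·542+65=1149,  q_4=2·25+3=53
a_5=1:  p_5=1·1149+542=1691,  q_5=1·53+25=78
→ (1691, 78).  Check: 1691²=2859481, 470·78²=2859480, difference 1.
k=2:  x_2 = 1691·1691+470·78·78 = 5718961,  y_2 = 1691·78+78·1691 = 263796
k=3:  x_3 = 1691·5718961+470·78·263796 = 19341524411,  y_3 = 1691·263796+78·5718961 = 892157994
k=4:  x_4 = 1691·19341524411+470·78·892157994 = 65413029839041,  y_4 = 1691·892157994+78·19341524411 = 3017278071912

1691 78
5718961 263796
19341524411 892157994
65413029839041 3017278071912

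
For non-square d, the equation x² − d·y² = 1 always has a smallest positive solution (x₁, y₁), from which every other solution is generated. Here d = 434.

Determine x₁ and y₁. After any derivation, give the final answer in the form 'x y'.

125 6

[20; 1,4,1,40] for √434; ℓ=4 ⇒ convergent index 3
k=0  a_k=20  p_k/q_k = 20/1
k=1  a_k=1  p_k/q_k = 21/1
k=2  a_k=4  p_k/q_k = 104/5
k=3  a_k=1  p_k/q_k = 125/6
(x₁, y₁) = (125, 6);  125² − 434·6² = 1 ✓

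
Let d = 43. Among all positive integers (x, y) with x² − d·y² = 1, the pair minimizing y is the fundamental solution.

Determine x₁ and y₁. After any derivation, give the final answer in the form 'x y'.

[6; 1,1,3,1,5,1,3,1,1,12] for √43; ℓ=10 ⇒ convergent index 9
k=0  a_k=6  p_k/q_k = 6/1
…
k=2  a_k=1  p_k/q_k = 13/2
k=3  a_k=3  p_k/q_k = 46/7
k=4  a_k=1  p_k/q_k = 59/9
k=5  a_k=5  p_k/q_k = 341/52
…
k=8  a_k=1  p_k/q_k = 1941/296
k=9  a_k=1  p_k/q_k = 3482/531
fundamental: x₁=3482, y₁=531  (since 12124324 − 43·281961 = 1)

3482 531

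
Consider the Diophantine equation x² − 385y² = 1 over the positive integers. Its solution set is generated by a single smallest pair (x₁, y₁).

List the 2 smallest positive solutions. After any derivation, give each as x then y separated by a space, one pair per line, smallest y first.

√385 = [19; 1,1,1,1,1,…,1,1,38, …], period ℓ=16 (even) → k=15
k=0  a_k=19  p_k/q_k = 19/1
k=1  a_k=1  p_k/q_k = 20/1
k=2  a_k=1  p_k/q_k = 39/2
k=3  a_k=1  p_k/q_k = 59/3
…
k=8  a_k=2  p_k/q_k = 2021/103
…
k=10  a_k=3  p_k/q_k = 10262/523
k=11  a_k=1  p_k/q_k = 13009/663
…
k=13  a_k=1  p_k/q_k = 36280/1849
k=14  a_k=1  p_k/q_k = 59551/3035
k=15  a_k=1  p_k/q_k = 95831/4884
(x₁, y₁) = (95831, 4884);  95831² − 385·4884² = 1 ✓
(x_2, y_2) = (95831·95831 + 385·4884·4884, 95831·4884 + 4884·95831) = (18367161121, 936077208)

95831 4884
18367161121 936077208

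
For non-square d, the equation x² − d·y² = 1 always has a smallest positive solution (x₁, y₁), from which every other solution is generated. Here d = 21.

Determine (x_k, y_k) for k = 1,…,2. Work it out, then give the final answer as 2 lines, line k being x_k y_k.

55 12
6049 1320

d=21: √d = [4; 1,1,2,1,1,8] (ℓ=6, even), read p_5/q_5
a_0=4:  p_0=4·1+0=4,  q_0=4·0+1=1
…
a_2=1:  p_2=1·5+4=9,  q_2=1·1+1=2
a_3=2:  p_3=2·9+5=23,  q_3=2·2+1=5
a_4=1:  p_4=1·23+9=32,  q_4=1·5+2=7
a_5=1:  p_5=1·32+23=55,  q_5=1·7+5=12
(x₁, y₁) = (55, 12);  55² − 21·12² = 1 ✓
k=2:  x_2 = 55·55+21·12·12 = 6049,  y_2 = 55·12+12·55 = 1320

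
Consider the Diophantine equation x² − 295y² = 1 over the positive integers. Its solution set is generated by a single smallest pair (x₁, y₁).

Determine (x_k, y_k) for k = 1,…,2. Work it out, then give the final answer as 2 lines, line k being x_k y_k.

2024999 117900
8201241900001 477494764200

d=295: √d = [17; 5,1,2,3,2,6,2,3,2,1,5,34] (ℓ=12, even), read p_11/q_11
k=0  a_k=17  p_k/q_k = 17/1
…
k=2  a_k=1  p_k/q_k = 103/6
…
k=5  a_k=2  p_k/q_k = 2250/131
k=6  a_k=6  p_k/q_k = 14479/843
k=7  a_k=2  p_k/q_k = 31208/1817
…
k=9  a_k=2  p_k/q_k = 247414/14405
k=10  a_k=1  p_k/q_k = 355517/20699
k=11  a_k=5  p_k/q_k = 2024999/117900
(x₁, y₁) = (2024999, 117900);  2024999² − 295·117900² = 1 ✓
(2024999+117900√295)^2 = 8201241900001 + 477494764200√295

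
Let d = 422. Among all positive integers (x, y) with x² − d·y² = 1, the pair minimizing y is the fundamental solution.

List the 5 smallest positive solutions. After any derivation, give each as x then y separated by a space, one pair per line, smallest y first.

7022501 341850
98631040590001 4801283933700
1385273162348638202501 67434042451384025550
19456164335732849620362360001 947111261097768740333867400
273261867007695159110526238300562501 13302179556340616719484196916709250

√422 → a₀=20, period (1,1,5,2,1,…,1,1,40); ℓ=14 even so k=13
k=0  a_k=20  p_k/q_k = 20/1
…
k=2  a_k=1  p_k/q_k = 41/2
k=3  a_k=5  p_k/q_k = 226/11
k=4  a_k=2  p_k/q_k = 493/24
…
k=6  a_k=3  p_k/q_k = 2650/129
…
k=8  a_k=3  p_k/q_k = 163807/7974
k=9  a_k=1  p_k/q_k = 217526/10589
k=10  a_k=2  p_k/q_k = 598859/29152
k=11  a_k=5  p_k/q_k = 3211821/156349
k=12  a_k=1  p_k/q_k = 3810680/185501
k=13  a_k=1  p_k/q_k = 7022501/341850
(x₁, y₁) = (7022501, 341850);  7022501² − 422·341850² = 1 ✓
(7022501+341850√422)^2 = 98631040590001 + 4801283933700√422
(7022501+341850√422)^3 = 1385273162348638202501 + 67434042451384025550√422
(7022501+341850√422)^4 = 19456164335732849620362360001 + 947111261097768740333867400√422
(7022501+341850√422)^5 = 273261867007695159110526238300562501 + 13302179556340616719484196916709250√422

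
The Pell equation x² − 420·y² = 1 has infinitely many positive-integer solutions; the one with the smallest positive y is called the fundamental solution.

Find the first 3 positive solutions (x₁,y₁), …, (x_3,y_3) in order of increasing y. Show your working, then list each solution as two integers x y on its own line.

41 2
3361 164
275561 13446

√420 = [20; 2,40, …], period ℓ=2 (even) → k=1
i=0: a=20 ⇒ p=20, q=1
i=1: a=2 ⇒ p=41, q=2
fundamental: x₁=41, y₁=2  (since 1681 − 420·4 = 1)
k=2:  x_2 = 41·41+420·2·2 = 3361,  y_2 = 41·2+2·41 = 164
k=3:  x_3 = 41·3361+420·2·164 = 275561,  y_3 = 41·164+2·3361 = 13446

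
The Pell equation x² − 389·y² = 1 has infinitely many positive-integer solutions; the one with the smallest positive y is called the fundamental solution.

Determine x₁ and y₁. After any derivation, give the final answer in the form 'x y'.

3287049 166660

√389 = [19; 1,2,1,1,1,1,2,1,38, …], period ℓ=9 (odd) → k=17
step 0: (19, 1)  from 19·(1,0) + (0,1)
step 1: (20, 1)  from 1·(19,1) + (1,0)
step 2: (59, 3)  from 2·(20,1) + (19,1)
step 3: (79, 4)  from 1·(59,3) + (20,1)
step 4: (138, 7)  from 1·(79,4) + (59,3)
step 5: (217, 11)  from 1·(138,7) + (79,4)
step 6: (355, 18)  from 1·(217,11) + (138,7)
step 7: (927, 47)  from 2·(355,18) + (217,11)
step 8: (1282, 65)  from 1·(927,47) + (355,18)
step 9: (49643, 2517)  from 38·(1282,65) + (927,47)
step 10: (50925, 2582)  from 1·(49643,2517) + (1282,65)
step 11: (151493, 7681)  from 2·(50925,2582) + (49643,2517)
step 12: (202418, 10263)  from 1·(151493,7681) + (50925,2582)
step 13: (353911, 17944)  from 1·(202418,10263) + (151493,7681)
step 14: (556329, 28207)  from 1·(353911,17944) + (202418,10263)
step 15: (910240, 46151)  from 1·(556329,28207) + (353911,17944)
step 16: (2376809, 120509)  from 2·(910240,46151) + (556329,28207)
step 17: (3287049, 166660)  from 1·(2376809,120509) + (910240,46151)
fundamental: x₁=3287049, y₁=166660  (since 10804691128401 − 389·27775555600 = 1)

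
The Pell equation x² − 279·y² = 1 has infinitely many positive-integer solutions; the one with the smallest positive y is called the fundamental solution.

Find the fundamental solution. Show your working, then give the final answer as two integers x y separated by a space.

1520 91

√279 = [16; 1,2,2,1,2,2,1,32, …], period ℓ=8 (even) → k=7
step 0: (16, 1)  from 16·(1,0) + (0,1)
step 1: (17, 1)  from 1·(16,1) + (1,0)
step 2: (50, 3)  from 2·(17,1) + (16,1)
…
step 4: (167, 10)  from 1·(117,7) + (50,3)
step 5: (451, 27)  from 2·(167,10) + (117,7)
step 6: (1069, 64)  from 2·(451,27) + (167,10)
step 7: (1520, 91)  from 1·(1069,64) + (451,27)
→ (1520, 91).  Check: 1520²=2310400, 279·91²=2310399, difference 1.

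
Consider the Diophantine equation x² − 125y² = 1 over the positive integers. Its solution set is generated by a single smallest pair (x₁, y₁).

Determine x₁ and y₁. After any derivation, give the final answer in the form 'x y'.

√125 → a₀=11, period (5,1,1,5,22); ℓ=5 odd so k=9
k=0  a_k=11  p_k/q_k = 11/1
k=1  a_k=5  p_k/q_k = 56/5
…
k=3  a_k=1  p_k/q_k = 123/11
k=4  a_k=5  p_k/q_k = 682/61
…
k=8  a_k=1  p_k/q_k = 167761/15005
k=9  a_k=5  p_k/q_k = 930249/83204
(x₁, y₁) = (930249, 83204);  930249² − 125·83204² = 1 ✓

930249 83204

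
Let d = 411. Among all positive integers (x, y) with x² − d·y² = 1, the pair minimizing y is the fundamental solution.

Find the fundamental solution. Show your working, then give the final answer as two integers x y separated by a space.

√411 → a₀=20, period (3,1,1,1,19,1,1,1,3,40); ℓ=10 even so k=9
step 0: (20, 1)  from 20·(1,0) + (0,1)
step 1: (61, 3)  from 3·(20,1) + (1,0)
step 2: (81, 4)  from 1·(61,3) + (20,1)
step 3: (142, 7)  from 1·(81,4) + (61,3)
step 4: (223, 11)  from 1·(142,7) + (81,4)
step 5: (4379, 216)  from 19·(223,11) + (142,7)
step 6: (4602, 227)  from 1·(4379,216) + (223,11)
step 7: (8981, 443)  from 1·(4602,227) + (4379,216)
step 8: (13583, 670)  from 1·(8981,443) + (4602,227)
step 9: (49730, 2453)  from 3·(13583,670) + (8981,443)
→ (49730, 2453).  Check: 49730²=2473072900, 411·2453²=2473072899, difference 1.

49730 2453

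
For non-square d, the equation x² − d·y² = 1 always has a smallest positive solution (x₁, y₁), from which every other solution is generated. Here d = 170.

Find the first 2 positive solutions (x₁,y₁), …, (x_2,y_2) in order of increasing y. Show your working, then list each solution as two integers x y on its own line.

339 26
229841 17628

√170 = [13; 26, …], period ℓ=1 (odd) → k=1
k=0  a_k=13  p_k/q_k = 13/1
k=1  a_k=26  p_k/q_k = 339/26
→ (339, 26).  Check: 339²=114921, 170·26²=114920, difference 1.
(x_2, y_2) = (339·339 + 170·26·26, 339·26 + 26·339) = (229841, 17628)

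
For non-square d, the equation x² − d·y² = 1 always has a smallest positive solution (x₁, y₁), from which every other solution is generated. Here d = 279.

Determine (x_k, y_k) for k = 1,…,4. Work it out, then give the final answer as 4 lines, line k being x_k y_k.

1520 91
4620799 276640
14047227440 840985509
42703566796801 2556595670720

[16; 1,2,2,1,2,2,1,32] for √279; ℓ=8 ⇒ convergent index 7
k=0  a_k=16  p_k/q_k = 16/1
k=1  a_k=1  p_k/q_k = 17/1
k=2  a_k=2  p_k/q_k = 50/3
k=3  a_k=2  p_k/q_k = 117/7
…
k=5  a_k=2  p_k/q_k = 451/27
k=6  a_k=2  p_k/q_k = 1069/64
k=7  a_k=1  p_k/q_k = 1520/91
fundamental: x₁=1520, y₁=91  (since 2310400 − 279·8281 = 1)
(x_2, y_2) = (1520·1520 + 279·91·91, 1520·91 + 91·1520) = (4620799, 276640)
(x_3, y_3) = (1520·4620799 + 279·91·276640, 1520·276640 + 91·4620799) = (14047227440, 840985509)
(x_4, y_4) = (1520·14047227440 + 279·91·840985509, 1520·840985509 + 91·14047227440) = (42703566796801, 2556595670720)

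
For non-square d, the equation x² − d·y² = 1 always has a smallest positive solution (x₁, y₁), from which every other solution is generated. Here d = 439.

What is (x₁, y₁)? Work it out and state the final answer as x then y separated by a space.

440 21

[20; 1,19,1,40] for √439; ℓ=4 ⇒ convergent index 3
k=0  a_k=20  p_k/q_k = 20/1
…
k=2  a_k=19  p_k/q_k = 419/20
k=3  a_k=1  p_k/q_k = 440/21
(x₁, y₁) = (440, 21);  440² − 439·21² = 1 ✓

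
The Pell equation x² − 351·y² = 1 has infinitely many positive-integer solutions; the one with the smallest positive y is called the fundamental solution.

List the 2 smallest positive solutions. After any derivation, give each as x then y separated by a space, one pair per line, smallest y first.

62425 3332
7793761249 416000200

[18; 1,2,1,3,2,2,2,3,1,2,1,36] for √351; ℓ=12 ⇒ convergent index 11
step 0: (18, 1)  from 18·(1,0) + (0,1)
step 1: (19, 1)  from 1·(18,1) + (1,0)
…
step 3: (75, 4)  from 1·(56,3) + (19,1)
step 4: (281, 15)  from 3·(75,4) + (56,3)
step 5: (637, 34)  from 2·(281,15) + (75,4)
step 6: (1555, 83)  from 2·(637,34) + (281,15)
step 7: (3747, 200)  from 2·(1555,83) + (637,34)
step 8: (12796, 683)  from 3·(3747,200) + (1555,83)
step 9: (16543, 883)  from 1·(12796,683) + (3747,200)
step 10: (45882, 2449)  from 2·(16543,883) + (12796,683)
step 11: (62425, 3332)  from 1·(45882,2449) + (16543,883)
→ (62425, 3332).  Check: 62425²=3896880625, 351·3332²=3896880624, difference 1.
n=2: (62425,3332)∘(62425,3332) = (62425·62425+351·3332·3332, 62425·3332+3332·62425) = (7793761249,416000200)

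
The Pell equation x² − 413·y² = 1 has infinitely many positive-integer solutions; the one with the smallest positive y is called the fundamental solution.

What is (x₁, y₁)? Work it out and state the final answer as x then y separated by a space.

√413 → a₀=20, period (3,9,1,4,1,9,3,40); ℓ=8 even so k=7
k=0  a_k=20  p_k/q_k = 20/1
…
k=2  a_k=9  p_k/q_k = 569/28
k=3  a_k=1  p_k/q_k = 630/31
…
k=6  a_k=9  p_k/q_k = 36560/1799
k=7  a_k=3  p_k/q_k = 113399/5580
fundamental: x₁=113399, y₁=5580  (since 12859333201 − 413·31136400 = 1)

113399 5580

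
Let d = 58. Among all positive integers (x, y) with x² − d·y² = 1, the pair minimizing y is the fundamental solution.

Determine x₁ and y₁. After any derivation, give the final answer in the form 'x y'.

[7; 1,1,1,1,1,1,14] for √58; ℓ=7 ⇒ convergent index 13
a_0=7:  p_0=7·1+0=7,  q_0=7·0+1=1
a_1=1:  p_1=1·7+1=8,  q_1=1·1+0=1
a_2=1:  p_2=1·8+7=15,  q_2=1·1+1=2
a_3=1:  p_3=1·15+8=23,  q_3=1·2+1=3
a_4=1:  p_4=1·23+15=38,  q_4=1·3+2=5
…
a_6=1:  p_6=1·61+38=99,  q_6=1·8+5=13
…
a_9=1:  p_9=1·1546+1447=2993,  q_9=1·203+190=393
…
a_11=1:  p_11=1·4539+2993=7532,  q_11=1·596+393=989
a_12=1:  p_12=1·7532+4539=12071,  q_12=1·989+596=1585
a_13=1:  p_13=1·12071+7532=19603,  q_13=1·1585+989=2574
→ (19603, 2574).  Check: 19603²=384277609, 58·2574²=384277608, difference 1.

19603 2574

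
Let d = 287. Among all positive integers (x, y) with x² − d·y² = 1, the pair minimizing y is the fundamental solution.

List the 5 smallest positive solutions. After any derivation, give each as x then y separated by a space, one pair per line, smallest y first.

288 17
165887 9792
95550624 5640175
55036993537 3248731008
31701212726688 1871263420433

√287 = [16; 1,15,1,32, …], period ℓ=4 (even) → k=3
a_0=16:  p_0=16·1+0=16,  q_0=16·0+1=1
a_1=1:  p_1=1·16+1=17,  q_1=1·1+0=1
a_2=15:  p_2=15·17+16=271,  q_2=15·1+1=16
a_3=1:  p_3=1·271+17=288,  q_3=1·16+1=17
→ (288, 17).  Check: 288²=82944, 287·17²=82943, difference 1.
k=2:  x_2 = 288·288+287·17·17 = 165887,  y_2 = 288·17+17·288 = 9792
k=3:  x_3 = 288·165887+287·17·9792 = 95550624,  y_3 = 288·9792+17·165887 = 5640175
k=4:  x_4 = 288·95550624+287·17·5640175 = 55036993537,  y_4 = 288·5640175+17·95550624 = 3248731008
k=5:  x_5 = 288·55036993537+287·17·3248731008 = 31701212726688,  y_5 = 288·3248731008+17·55036993537 = 1871263420433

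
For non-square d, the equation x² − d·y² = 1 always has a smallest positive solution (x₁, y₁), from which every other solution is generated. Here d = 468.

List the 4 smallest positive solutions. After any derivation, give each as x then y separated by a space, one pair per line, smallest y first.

649 30
842401 38940
1093435849 50544090
1419278889601 65606189880

[21; 1,1,1,2,1,1,1,42] for √468; ℓ=8 ⇒ convergent index 7
step 0: (21, 1)  from 21·(1,0) + (0,1)
…
step 6: (411, 19)  from 1·(238,11) + (173,8)
step 7: (649, 30)  from 1·(411,19) + (238,11)
fundamental: x₁=649, y₁=30  (since 421201 − 468·900 = 1)
(649+30√468)^2 = 842401 + 38940√468
(649+30√468)^3 = 1093435849 + 50544090√468
(649+30√468)^4 = 1419278889601 + 65606189880√468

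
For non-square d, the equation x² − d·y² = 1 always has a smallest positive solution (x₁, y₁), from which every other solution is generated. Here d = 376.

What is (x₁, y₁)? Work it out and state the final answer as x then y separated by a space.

2143295 110532

[19; 2,1,1,3,1,…,1,2,38] for √376; ℓ=16 ⇒ convergent index 15
k=0  a_k=19  p_k/q_k = 19/1
k=1  a_k=2  p_k/q_k = 39/2
…
k=3  a_k=1  p_k/q_k = 97/5
k=4  a_k=3  p_k/q_k = 349/18
k=5  a_k=1  p_k/q_k = 446/23
…
k=8  a_k=4  p_k/q_k = 12953/668
k=9  a_k=2  p_k/q_k = 28834/1487
k=10  a_k=2  p_k/q_k = 70621/3642
k=11  a_k=1  p_k/q_k = 99455/5129
k=12  a_k=3  p_k/q_k = 368986/19029
k=13  a_k=1  p_k/q_k = 468441/24158
k=14  a_k=1  p_k/q_k = 837427/43187
k=15  a_k=2  p_k/q_k = 2143295/110532
fundamental: x₁=2143295, y₁=110532  (since 4593713457025 − 376·12217323024 = 1)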